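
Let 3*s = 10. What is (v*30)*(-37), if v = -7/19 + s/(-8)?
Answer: 33115/38 ≈ 871.45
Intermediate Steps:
s = 10/3 (s = (1/3)*10 = 10/3 ≈ 3.3333)
v = -179/228 (v = -7/19 + (10/3)/(-8) = -7*1/19 + (10/3)*(-1/8) = -7/19 - 5/12 = -179/228 ≈ -0.78509)
(v*30)*(-37) = -179/228*30*(-37) = -895/38*(-37) = 33115/38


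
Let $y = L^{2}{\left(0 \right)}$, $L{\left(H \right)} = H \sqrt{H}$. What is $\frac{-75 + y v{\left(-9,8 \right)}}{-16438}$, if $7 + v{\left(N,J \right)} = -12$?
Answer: $\frac{75}{16438} \approx 0.0045626$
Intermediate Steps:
$L{\left(H \right)} = H^{\frac{3}{2}}$
$v{\left(N,J \right)} = -19$ ($v{\left(N,J \right)} = -7 - 12 = -19$)
$y = 0$ ($y = \left(0^{\frac{3}{2}}\right)^{2} = 0^{2} = 0$)
$\frac{-75 + y v{\left(-9,8 \right)}}{-16438} = \frac{-75 + 0 \left(-19\right)}{-16438} = \left(-75 + 0\right) \left(- \frac{1}{16438}\right) = \left(-75\right) \left(- \frac{1}{16438}\right) = \frac{75}{16438}$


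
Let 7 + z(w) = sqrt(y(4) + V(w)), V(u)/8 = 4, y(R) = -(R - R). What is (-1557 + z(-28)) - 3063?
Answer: -4627 + 4*sqrt(2) ≈ -4621.3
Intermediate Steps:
y(R) = 0 (y(R) = -1*0 = 0)
V(u) = 32 (V(u) = 8*4 = 32)
z(w) = -7 + 4*sqrt(2) (z(w) = -7 + sqrt(0 + 32) = -7 + sqrt(32) = -7 + 4*sqrt(2))
(-1557 + z(-28)) - 3063 = (-1557 + (-7 + 4*sqrt(2))) - 3063 = (-1564 + 4*sqrt(2)) - 3063 = -4627 + 4*sqrt(2)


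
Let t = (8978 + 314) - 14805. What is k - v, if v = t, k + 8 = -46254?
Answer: -40749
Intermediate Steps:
k = -46262 (k = -8 - 46254 = -46262)
t = -5513 (t = 9292 - 14805 = -5513)
v = -5513
k - v = -46262 - 1*(-5513) = -46262 + 5513 = -40749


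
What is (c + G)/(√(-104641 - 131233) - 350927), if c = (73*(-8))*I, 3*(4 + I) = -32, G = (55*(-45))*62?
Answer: 152531824258/369449985609 + 434654*I*√235874/369449985609 ≈ 0.41286 + 0.00057138*I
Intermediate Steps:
G = -153450 (G = -2475*62 = -153450)
I = -44/3 (I = -4 + (⅓)*(-32) = -4 - 32/3 = -44/3 ≈ -14.667)
c = 25696/3 (c = (73*(-8))*(-44/3) = -584*(-44/3) = 25696/3 ≈ 8565.3)
(c + G)/(√(-104641 - 131233) - 350927) = (25696/3 - 153450)/(√(-104641 - 131233) - 350927) = -434654/(3*(√(-235874) - 350927)) = -434654/(3*(I*√235874 - 350927)) = -434654/(3*(-350927 + I*√235874))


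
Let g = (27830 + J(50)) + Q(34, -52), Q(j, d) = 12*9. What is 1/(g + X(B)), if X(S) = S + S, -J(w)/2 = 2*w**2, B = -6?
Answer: 1/17926 ≈ 5.5785e-5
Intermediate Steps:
Q(j, d) = 108
J(w) = -4*w**2
X(S) = 2*S
g = 17938 (g = (27830 - 4*50**2) + 108 = (27830 - 4*2500) + 108 = (27830 - 10000) + 108 = 17830 + 108 = 17938)
1/(g + X(B)) = 1/(17938 + 2*(-6)) = 1/(17938 - 12) = 1/17926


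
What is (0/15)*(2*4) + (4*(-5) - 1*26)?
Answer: -46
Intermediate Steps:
(0/15)*(2*4) + (4*(-5) - 1*26) = (0*(1/15))*8 + (-20 - 26) = 0*8 - 46 = 0 - 46 = -46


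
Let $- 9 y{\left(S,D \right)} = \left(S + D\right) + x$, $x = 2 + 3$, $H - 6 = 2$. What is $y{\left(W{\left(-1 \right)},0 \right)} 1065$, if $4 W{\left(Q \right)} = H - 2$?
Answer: $- \frac{4615}{6} \approx -769.17$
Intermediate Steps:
$H = 8$ ($H = 6 + 2 = 8$)
$x = 5$
$W{\left(Q \right)} = \frac{3}{2}$ ($W{\left(Q \right)} = \frac{8 - 2}{4} = \frac{1}{4} \cdot 6 = \frac{3}{2}$)
$y{\left(S,D \right)} = - \frac{5}{9} - \frac{D}{9} - \frac{S}{9}$ ($y{\left(S,D \right)} = - \frac{\left(S + D\right) + 5}{9} = - \frac{\left(D + S\right) + 5}{9} = - \frac{5 + D + S}{9} = - \frac{5}{9} - \frac{D}{9} - \frac{S}{9}$)
$y{\left(W{\left(-1 \right)},0 \right)} 1065 = \left(- \frac{5}{9} - 0 - \frac{1}{6}\right) 1065 = \left(- \frac{5}{9} + 0 - \frac{1}{6}\right) 1065 = \left(- \frac{13}{18}\right) 1065 = - \frac{4615}{6}$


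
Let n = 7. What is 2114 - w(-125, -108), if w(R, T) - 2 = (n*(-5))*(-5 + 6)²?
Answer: 2147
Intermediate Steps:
w(R, T) = -33 (w(R, T) = 2 + (7*(-5))*(-5 + 6)² = 2 - 35*1² = 2 - 35*1 = 2 - 35 = -33)
2114 - w(-125, -108) = 2114 - 1*(-33) = 2114 + 33 = 2147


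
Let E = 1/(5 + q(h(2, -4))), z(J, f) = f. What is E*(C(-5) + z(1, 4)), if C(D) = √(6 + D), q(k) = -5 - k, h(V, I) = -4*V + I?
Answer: 5/12 ≈ 0.41667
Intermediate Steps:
h(V, I) = I - 4*V
E = 1/12 (E = 1/(5 + (-5 - (-4 - 4*2))) = 1/(5 + (-5 - (-4 - 8))) = 1/(5 + (-5 - 1*(-12))) = 1/(5 + (-5 + 12)) = 1/(5 + 7) = 1/12 ≈ 0.083333)
E*(C(-5) + z(1, 4)) = (√(6 - 5) + 4)/12 = (√1 + 4)/12 = (1 + 4)/12 = (1/12)*5 = 5/12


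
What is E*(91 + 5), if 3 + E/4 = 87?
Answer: 32256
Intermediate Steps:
E = 336 (E = -12 + 4*87 = -12 + 348 = 336)
E*(91 + 5) = 336*(91 + 5) = 336*96 = 32256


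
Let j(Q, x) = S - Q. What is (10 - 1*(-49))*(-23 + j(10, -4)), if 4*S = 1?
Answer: -7729/4 ≈ -1932.3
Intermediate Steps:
S = ¼ (S = (¼)*1 = ¼ ≈ 0.25000)
j(Q, x) = ¼ - Q
(10 - 1*(-49))*(-23 + j(10, -4)) = (10 - 1*(-49))*(-23 + (¼ - 1*10)) = (10 + 49)*(-23 + (¼ - 10)) = 59*(-23 - 39/4) = 59*(-131/4) = -7729/4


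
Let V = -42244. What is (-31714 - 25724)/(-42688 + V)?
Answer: 28719/42466 ≈ 0.67628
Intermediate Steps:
(-31714 - 25724)/(-42688 + V) = (-31714 - 25724)/(-42688 - 42244) = -57438/(-84932) = -57438*(-1/84932) = 28719/42466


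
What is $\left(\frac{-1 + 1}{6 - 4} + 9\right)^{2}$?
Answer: $81$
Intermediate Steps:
$\left(\frac{-1 + 1}{6 - 4} + 9\right)^{2} = \left(\frac{0}{2} + 9\right)^{2} = \left(0 \cdot \frac{1}{2} + 9\right)^{2} = \left(0 + 9\right)^{2} = 9^{2} = 81$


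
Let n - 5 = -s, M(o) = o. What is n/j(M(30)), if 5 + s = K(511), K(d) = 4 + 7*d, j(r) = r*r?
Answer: -3571/900 ≈ -3.9678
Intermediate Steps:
j(r) = r²
s = 3576 (s = -5 + (4 + 7*511) = -5 + (4 + 3577) = -5 + 3581 = 3576)
n = -3571 (n = 5 - 1*3576 = 5 - 3576 = -3571)
n/j(M(30)) = -3571/(30²) = -3571/900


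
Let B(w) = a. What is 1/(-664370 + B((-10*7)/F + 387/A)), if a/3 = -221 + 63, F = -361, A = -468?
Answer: -1/664844 ≈ -1.5041e-6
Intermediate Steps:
a = -474 (a = 3*(-221 + 63) = 3*(-158) = -474)
B(w) = -474
1/(-664370 + B((-10*7)/F + 387/A)) = 1/(-664370 - 474) = 1/(-664844) = -1/664844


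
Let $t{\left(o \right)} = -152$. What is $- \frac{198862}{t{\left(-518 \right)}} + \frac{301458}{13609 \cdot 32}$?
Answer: $\frac{5415489767}{4137136} \approx 1309.0$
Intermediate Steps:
$- \frac{198862}{t{\left(-518 \right)}} + \frac{301458}{13609 \cdot 32} = - \frac{198862}{-152} + \frac{301458}{13609 \cdot 32} = \left(-198862\right) \left(- \frac{1}{152}\right) + \frac{301458}{435488} = \frac{99431}{76} + 301458 \cdot \frac{1}{435488} = \frac{99431}{76} + \frac{150729}{217744} = \frac{5415489767}{4137136}$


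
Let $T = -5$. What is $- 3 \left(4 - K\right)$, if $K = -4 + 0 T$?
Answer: $-24$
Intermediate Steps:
$K = -4$ ($K = -4 + 0 \left(-5\right) = -4 + 0 = -4$)
$- 3 \left(4 - K\right) = - 3 \left(4 - -4\right) = - 3 \left(4 + 4\right) = \left(-3\right) 8 = -24$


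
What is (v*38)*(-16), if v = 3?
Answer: -1824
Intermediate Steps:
(v*38)*(-16) = (3*38)*(-16) = 114*(-16) = -1824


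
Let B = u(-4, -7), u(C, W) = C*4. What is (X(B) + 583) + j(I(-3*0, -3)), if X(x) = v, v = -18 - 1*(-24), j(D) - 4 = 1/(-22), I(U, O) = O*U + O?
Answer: 13045/22 ≈ 592.95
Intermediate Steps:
u(C, W) = 4*C
I(U, O) = O + O*U
j(D) = 87/22 (j(D) = 4 + 1/(-22) = 4 - 1/22 = 87/22)
B = -16 (B = 4*(-4) = -16)
v = 6 (v = -18 + 24 = 6)
X(x) = 6
(X(B) + 583) + j(I(-3*0, -3)) = (6 + 583) + 87/22 = 589 + 87/22 = 13045/22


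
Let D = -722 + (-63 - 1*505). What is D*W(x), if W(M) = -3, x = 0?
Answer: 3870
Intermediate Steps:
D = -1290 (D = -722 + (-63 - 505) = -722 - 568 = -1290)
D*W(x) = -1290*(-3) = 3870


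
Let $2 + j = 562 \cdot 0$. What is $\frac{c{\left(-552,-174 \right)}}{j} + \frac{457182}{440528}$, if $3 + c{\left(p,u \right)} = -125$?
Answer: $\frac{1302317}{20024} \approx 65.038$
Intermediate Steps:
$j = -2$ ($j = -2 + 562 \cdot 0 = -2 + 0 = -2$)
$c{\left(p,u \right)} = -128$ ($c{\left(p,u \right)} = -3 - 125 = -128$)
$\frac{c{\left(-552,-174 \right)}}{j} + \frac{457182}{440528} = - \frac{128}{-2} + \frac{457182}{440528} = \left(-128\right) \left(- \frac{1}{2}\right) + 457182 \cdot \frac{1}{440528} = 64 + \frac{20781}{20024} = \frac{1302317}{20024}$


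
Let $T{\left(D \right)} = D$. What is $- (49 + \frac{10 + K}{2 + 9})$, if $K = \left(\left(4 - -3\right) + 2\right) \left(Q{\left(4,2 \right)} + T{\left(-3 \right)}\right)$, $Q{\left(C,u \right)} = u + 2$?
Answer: $- \frac{558}{11} \approx -50.727$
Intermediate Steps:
$Q{\left(C,u \right)} = 2 + u$
$K = 9$ ($K = \left(\left(4 - -3\right) + 2\right) \left(\left(2 + 2\right) - 3\right) = \left(\left(4 + 3\right) + 2\right) \left(4 - 3\right) = \left(7 + 2\right) 1 = 9 \cdot 1 = 9$)
$- (49 + \frac{10 + K}{2 + 9}) = - (49 + \frac{10 + 9}{2 + 9}) = - (49 + \frac{19}{11}) = \left(-1\right) \frac{558}{11} = - \frac{558}{11}$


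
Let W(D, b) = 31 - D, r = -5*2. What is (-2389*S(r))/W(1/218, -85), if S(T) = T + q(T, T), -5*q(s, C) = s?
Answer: 4166416/6757 ≈ 616.61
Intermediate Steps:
q(s, C) = -s/5
r = -10
S(T) = 4*T/5 (S(T) = T - T/5 = 4*T/5)
(-2389*S(r))/W(1/218, -85) = (-9556*(-10)/5)/(31 - 1/218) = (-2389*(-8))/(31 - 1*1/218) = 19112/(31 - 1/218) = 19112/(6757/218) = 19112*(218/6757) = 4166416/6757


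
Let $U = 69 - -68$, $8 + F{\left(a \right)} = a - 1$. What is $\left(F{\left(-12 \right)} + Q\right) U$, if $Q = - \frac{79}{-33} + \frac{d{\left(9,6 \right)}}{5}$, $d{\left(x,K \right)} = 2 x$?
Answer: $- \frac{339212}{165} \approx -2055.8$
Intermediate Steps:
$F{\left(a \right)} = -9 + a$ ($F{\left(a \right)} = -8 + \left(a - 1\right) = -8 + \left(-1 + a\right) = -9 + a$)
$U = 137$ ($U = 69 + 68 = 137$)
$Q = \frac{989}{165}$ ($Q = - \frac{79}{-33} + \frac{2 \cdot 9}{5} = \left(-79\right) \left(- \frac{1}{33}\right) + 18 \cdot \frac{1}{5} = \frac{79}{33} + \frac{18}{5} = \frac{989}{165} \approx 5.9939$)
$\left(F{\left(-12 \right)} + Q\right) U = \left(\left(-9 - 12\right) + \frac{989}{165}\right) 137 = \left(-21 + \frac{989}{165}\right) 137 = \left(- \frac{2476}{165}\right) 137 = - \frac{339212}{165}$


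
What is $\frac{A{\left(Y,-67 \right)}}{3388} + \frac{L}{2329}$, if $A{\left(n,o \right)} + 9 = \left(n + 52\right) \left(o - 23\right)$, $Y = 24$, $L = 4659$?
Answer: $- \frac{166629}{7890652} \approx -0.021117$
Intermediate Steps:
$A{\left(n,o \right)} = -9 + \left(-23 + o\right) \left(52 + n\right)$ ($A{\left(n,o \right)} = -9 + \left(n + 52\right) \left(o - 23\right) = -9 + \left(52 + n\right) \left(-23 + o\right) = -9 + \left(-23 + o\right) \left(52 + n\right)$)
$\frac{A{\left(Y,-67 \right)}}{3388} + \frac{L}{2329} = \frac{-1205 - 552 + 52 \left(-67\right) + 24 \left(-67\right)}{3388} + \frac{4659}{2329} = \left(-1205 - 552 - 3484 - 1608\right) \frac{1}{3388} + 4659 \cdot \frac{1}{2329} = \left(-6849\right) \frac{1}{3388} + \frac{4659}{2329} = - \frac{6849}{3388} + \frac{4659}{2329} = - \frac{166629}{7890652}$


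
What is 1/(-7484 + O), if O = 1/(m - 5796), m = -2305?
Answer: -8101/60627885 ≈ -0.00013362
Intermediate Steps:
O = -1/8101 (O = 1/(-2305 - 5796) = 1/(-8101) = -1/8101 ≈ -0.00012344)
1/(-7484 + O) = 1/(-7484 - 1/8101) = 1/(-60627885/8101) = -8101/60627885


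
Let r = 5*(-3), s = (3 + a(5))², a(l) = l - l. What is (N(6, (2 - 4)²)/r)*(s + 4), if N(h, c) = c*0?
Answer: 0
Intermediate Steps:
a(l) = 0
s = 9 (s = (3 + 0)² = 3² = 9)
N(h, c) = 0
r = -15
(N(6, (2 - 4)²)/r)*(s + 4) = (0/(-15))*(9 + 4) = (0*(-1/15))*13 = 0*13 = 0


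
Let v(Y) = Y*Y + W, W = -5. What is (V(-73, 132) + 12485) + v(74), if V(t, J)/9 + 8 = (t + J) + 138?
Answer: 19657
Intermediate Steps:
v(Y) = -5 + Y**2 (v(Y) = Y*Y - 5 = Y**2 - 5 = -5 + Y**2)
V(t, J) = 1170 + 9*J + 9*t (V(t, J) = -72 + 9*((t + J) + 138) = -72 + 9*((J + t) + 138) = -72 + 9*(138 + J + t) = -72 + (1242 + 9*J + 9*t) = 1170 + 9*J + 9*t)
(V(-73, 132) + 12485) + v(74) = ((1170 + 9*132 + 9*(-73)) + 12485) + (-5 + 74**2) = ((1170 + 1188 - 657) + 12485) + (-5 + 5476) = (1701 + 12485) + 5471 = 14186 + 5471 = 19657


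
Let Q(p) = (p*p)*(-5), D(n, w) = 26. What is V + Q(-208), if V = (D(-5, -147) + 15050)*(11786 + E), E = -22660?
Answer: -164152744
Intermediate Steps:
V = -163936424 (V = (26 + 15050)*(11786 - 22660) = 15076*(-10874) = -163936424)
Q(p) = -5*p² (Q(p) = p²*(-5) = -5*p²)
V + Q(-208) = -163936424 - 5*(-208)² = -163936424 - 5*43264 = -163936424 - 216320 = -164152744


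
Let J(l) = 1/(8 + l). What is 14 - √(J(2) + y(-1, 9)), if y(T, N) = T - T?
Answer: 14 - √10/10 ≈ 13.684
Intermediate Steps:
y(T, N) = 0
14 - √(J(2) + y(-1, 9)) = 14 - √(1/(8 + 2) + 0) = 14 - √(1/10 + 0) = 14 - √(⅒ + 0) = 14 - √(⅒) = 14 - √10/10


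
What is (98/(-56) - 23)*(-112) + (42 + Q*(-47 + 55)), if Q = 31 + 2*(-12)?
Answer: 2870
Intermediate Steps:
Q = 7 (Q = 31 - 24 = 7)
(98/(-56) - 23)*(-112) + (42 + Q*(-47 + 55)) = (98/(-56) - 23)*(-112) + (42 + 7*(-47 + 55)) = (98*(-1/56) - 23)*(-112) + (42 + 7*8) = (-7/4 - 23)*(-112) + (42 + 56) = -99/4*(-112) + 98 = 2772 + 98 = 2870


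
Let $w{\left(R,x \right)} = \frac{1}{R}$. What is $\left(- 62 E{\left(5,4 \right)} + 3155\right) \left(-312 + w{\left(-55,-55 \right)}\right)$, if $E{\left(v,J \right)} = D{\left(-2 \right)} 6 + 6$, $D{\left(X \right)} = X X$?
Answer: $- \frac{4444699}{11} \approx -4.0406 \cdot 10^{5}$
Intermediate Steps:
$D{\left(X \right)} = X^{2}$
$E{\left(v,J \right)} = 30$ ($E{\left(v,J \right)} = \left(-2\right)^{2} \cdot 6 + 6 = 4 \cdot 6 + 6 = 24 + 6 = 30$)
$\left(- 62 E{\left(5,4 \right)} + 3155\right) \left(-312 + w{\left(-55,-55 \right)}\right) = \left(\left(-62\right) 30 + 3155\right) \left(-312 + \frac{1}{-55}\right) = \left(-1860 + 3155\right) \left(-312 - \frac{1}{55}\right) = 1295 \left(- \frac{17161}{55}\right) = - \frac{4444699}{11}$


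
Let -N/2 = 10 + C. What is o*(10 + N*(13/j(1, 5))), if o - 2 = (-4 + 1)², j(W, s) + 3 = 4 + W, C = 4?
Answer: -1892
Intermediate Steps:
j(W, s) = 1 + W (j(W, s) = -3 + (4 + W) = 1 + W)
N = -28 (N = -2*(10 + 4) = -2*14 = -28)
o = 11 (o = 2 + (-4 + 1)² = 2 + (-3)² = 2 + 9 = 11)
o*(10 + N*(13/j(1, 5))) = 11*(10 - 364/(1 + 1)) = 11*(10 - 364/2) = 11*(10 - 28*13/2) = 11*(10 - 182) = 11*(-172) = -1892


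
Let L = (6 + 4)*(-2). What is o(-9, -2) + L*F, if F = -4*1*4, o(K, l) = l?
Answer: 318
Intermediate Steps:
F = -16 (F = -4*4 = -16)
L = -20 (L = 10*(-2) = -20)
o(-9, -2) + L*F = -2 - 20*(-16) = -2 + 320 = 318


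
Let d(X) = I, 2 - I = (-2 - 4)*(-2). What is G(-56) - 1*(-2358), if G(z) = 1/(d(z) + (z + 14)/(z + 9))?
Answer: 1009177/428 ≈ 2357.9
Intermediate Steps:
I = -10 (I = 2 - (-2 - 4)*(-2) = 2 - (-6)*(-2) = 2 - 1*12 = 2 - 12 = -10)
d(X) = -10
G(z) = 1/(-10 + (14 + z)/(9 + z)) (G(z) = 1/(-10 + (z + 14)/(z + 9)) = 1/(-10 + (14 + z)/(9 + z)))
G(-56) - 1*(-2358) = (9 - 56)/(-76 - 9*(-56)) - 1*(-2358) = -47/(-76 + 504) + 2358 = -47/428 + 2358 = 1009177/428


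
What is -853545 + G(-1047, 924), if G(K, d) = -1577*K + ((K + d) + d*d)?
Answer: 1651227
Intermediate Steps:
G(K, d) = d + d**2 - 1576*K (G(K, d) = -1577*K + ((K + d) + d**2) = -1577*K + (K + d + d**2) = d + d**2 - 1576*K)
-853545 + G(-1047, 924) = -853545 + (924 + 924**2 - 1576*(-1047)) = -853545 + (924 + 853776 + 1650072) = -853545 + 2504772 = 1651227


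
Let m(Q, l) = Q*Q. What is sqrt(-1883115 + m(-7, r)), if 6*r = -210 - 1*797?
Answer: I*sqrt(1883066) ≈ 1372.2*I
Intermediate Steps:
r = -1007/6 (r = (-210 - 1*797)/6 = (-210 - 797)/6 = (1/6)*(-1007) = -1007/6 ≈ -167.83)
m(Q, l) = Q**2
sqrt(-1883115 + m(-7, r)) = sqrt(-1883115 + (-7)**2) = sqrt(-1883115 + 49) = sqrt(-1883066) = I*sqrt(1883066)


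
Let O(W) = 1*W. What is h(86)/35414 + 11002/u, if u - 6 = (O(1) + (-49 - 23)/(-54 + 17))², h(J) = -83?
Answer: 533394721647/711644330 ≈ 749.52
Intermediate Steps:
O(W) = W
u = 20095/1369 (u = 6 + (1 + (-49 - 23)/(-54 + 17))² = 6 + (1 - 72/(-37))² = 6 + (1 - 72*(-1/37))² = 6 + (1 + 72/37)² = 6 + (109/37)² = 6 + 11881/1369 = 20095/1369 ≈ 14.679)
h(86)/35414 + 11002/u = -83/35414 + 11002/(20095/1369) = -83*1/35414 + 11002*(1369/20095) = -83/35414 + 15061738/20095 = 533394721647/711644330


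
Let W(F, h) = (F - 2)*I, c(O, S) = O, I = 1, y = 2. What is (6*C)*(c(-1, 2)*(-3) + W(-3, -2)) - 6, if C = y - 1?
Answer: -18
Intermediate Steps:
W(F, h) = -2 + F (W(F, h) = (F - 2)*1 = (-2 + F)*1 = -2 + F)
C = 1 (C = 2 - 1 = 1)
(6*C)*(c(-1, 2)*(-3) + W(-3, -2)) - 6 = (6*1)*(-1*(-3) + (-2 - 3)) - 6 = 6*(3 - 5) - 6 = 6*(-2) - 6 = -12 - 6 = -18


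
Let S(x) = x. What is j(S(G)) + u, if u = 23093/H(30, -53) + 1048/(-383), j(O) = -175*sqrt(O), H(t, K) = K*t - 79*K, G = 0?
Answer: 874709/142093 ≈ 6.1559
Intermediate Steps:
H(t, K) = -79*K + K*t
u = 874709/142093 (u = 23093/((-53*(-79 + 30))) + 1048/(-383) = 23093/((-53*(-49))) + 1048*(-1/383) = 23093/2597 - 1048/383 = 23093*(1/2597) - 1048/383 = 3299/371 - 1048/383 = 874709/142093 ≈ 6.1559)
j(S(G)) + u = -175*sqrt(0) + 874709/142093 = -175*0 + 874709/142093 = 0 + 874709/142093 = 874709/142093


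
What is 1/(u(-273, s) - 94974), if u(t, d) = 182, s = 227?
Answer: -1/94792 ≈ -1.0549e-5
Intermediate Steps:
1/(u(-273, s) - 94974) = 1/(182 - 94974) = 1/(-94792) = -1/94792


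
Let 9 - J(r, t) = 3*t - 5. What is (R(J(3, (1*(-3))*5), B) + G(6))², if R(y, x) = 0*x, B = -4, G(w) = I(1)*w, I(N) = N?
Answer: 36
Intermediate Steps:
J(r, t) = 14 - 3*t (J(r, t) = 9 - (3*t - 5) = 9 - (-5 + 3*t) = 9 + (5 - 3*t) = 14 - 3*t)
G(w) = w (G(w) = 1*w = w)
R(y, x) = 0
(R(J(3, (1*(-3))*5), B) + G(6))² = (0 + 6)² = 6² = 36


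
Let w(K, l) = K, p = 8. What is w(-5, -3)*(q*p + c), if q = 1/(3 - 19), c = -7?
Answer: 75/2 ≈ 37.500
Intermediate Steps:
q = -1/16 (q = 1/(-16) = -1/16 ≈ -0.062500)
w(-5, -3)*(q*p + c) = -5*(-1/16*8 - 7) = -5*(-½ - 7) = -5*(-15/2) = 75/2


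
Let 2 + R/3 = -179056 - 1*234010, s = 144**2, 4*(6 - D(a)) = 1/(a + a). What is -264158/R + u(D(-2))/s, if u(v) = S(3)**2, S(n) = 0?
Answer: 132079/619602 ≈ 0.21317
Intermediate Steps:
D(a) = 6 - 1/(8*a) (D(a) = 6 - 1/(4*(a + a)) = 6 - 1/(2*a)/4 = 6 - 1/(8*a))
s = 20736
R = -1239204 (R = -6 + 3*(-179056 - 1*234010) = -6 + 3*(-179056 - 234010) = -6 + 3*(-413066) = -6 - 1239198 = -1239204)
u(v) = 0 (u(v) = 0**2 = 0)
-264158/R + u(D(-2))/s = -264158/(-1239204) + 0/20736 = -264158*(-1/1239204) + 0*(1/20736) = 132079/619602 + 0 = 132079/619602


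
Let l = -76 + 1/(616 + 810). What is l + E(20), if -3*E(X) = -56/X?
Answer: -1605661/21390 ≈ -75.066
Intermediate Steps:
l = -108375/1426 (l = -76 + 1/1426 = -108375/1426 ≈ -75.999)
E(X) = 56/(3*X) (E(X) = -(-56)/(3*X) = 56/(3*X))
l + E(20) = -108375/1426 + (56/3)/20 = -108375/1426 + (56/3)*(1/20) = -108375/1426 + 14/15 = -1605661/21390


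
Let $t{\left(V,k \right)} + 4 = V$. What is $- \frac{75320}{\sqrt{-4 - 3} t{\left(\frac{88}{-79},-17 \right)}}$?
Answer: $- \frac{212510 i \sqrt{7}}{101} \approx - 5566.8 i$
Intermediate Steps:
$t{\left(V,k \right)} = -4 + V$
$- \frac{75320}{\sqrt{-4 - 3} t{\left(\frac{88}{-79},-17 \right)}} = - \frac{75320}{\sqrt{-4 - 3} \left(-4 + \frac{88}{-79}\right)} = - \frac{75320}{\sqrt{-7} \left(-4 + 88 \left(- \frac{1}{79}\right)\right)} = - \frac{75320}{i \sqrt{7} \left(-4 - \frac{88}{79}\right)} = - \frac{75320}{i \sqrt{7} \left(- \frac{404}{79}\right)} = - \frac{75320}{\left(- \frac{404}{79}\right) i \sqrt{7}} = - 75320 \frac{79 i \sqrt{7}}{2828} = - \frac{212510 i \sqrt{7}}{101}$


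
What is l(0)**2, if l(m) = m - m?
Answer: 0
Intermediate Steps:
l(m) = 0
l(0)**2 = 0**2 = 0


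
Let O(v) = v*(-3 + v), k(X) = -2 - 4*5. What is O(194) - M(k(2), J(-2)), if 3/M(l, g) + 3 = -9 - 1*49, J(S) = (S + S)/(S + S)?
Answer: 2260297/61 ≈ 37054.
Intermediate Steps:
J(S) = 1 (J(S) = (2*S)/((2*S)) = (2*S)*(1/(2*S)) = 1)
k(X) = -22 (k(X) = -2 - 20 = -22)
M(l, g) = -3/61 (M(l, g) = 3/(-3 + (-9 - 1*49)) = 3/(-3 + (-9 - 49)) = 3/(-3 - 58) = 3/(-61) = 3*(-1/61) = -3/61)
O(194) - M(k(2), J(-2)) = 194*(-3 + 194) - 1*(-3/61) = 194*191 + 3/61 = 37054 + 3/61 = 2260297/61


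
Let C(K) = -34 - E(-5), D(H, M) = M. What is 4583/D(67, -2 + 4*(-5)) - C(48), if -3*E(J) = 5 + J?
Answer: -3835/22 ≈ -174.32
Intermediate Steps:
E(J) = -5/3 - J/3 (E(J) = -(5 + J)/3 = -5/3 - J/3)
C(K) = -34 (C(K) = -34 - (-5/3 - ⅓*(-5)) = -34 - (-5/3 + 5/3) = -34 - 1*0 = -34 + 0 = -34)
4583/D(67, -2 + 4*(-5)) - C(48) = 4583/(-2 + 4*(-5)) - 1*(-34) = 4583/(-2 - 20) + 34 = 4583/(-22) + 34 = 4583*(-1/22) + 34 = -4583/22 + 34 = -3835/22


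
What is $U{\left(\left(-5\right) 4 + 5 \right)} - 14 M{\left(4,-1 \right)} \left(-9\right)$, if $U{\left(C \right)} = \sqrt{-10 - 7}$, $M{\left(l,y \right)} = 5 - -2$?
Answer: $882 + i \sqrt{17} \approx 882.0 + 4.1231 i$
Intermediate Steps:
$M{\left(l,y \right)} = 7$ ($M{\left(l,y \right)} = 5 + 2 = 7$)
$U{\left(C \right)} = i \sqrt{17}$ ($U{\left(C \right)} = \sqrt{-17} = i \sqrt{17}$)
$U{\left(\left(-5\right) 4 + 5 \right)} - 14 M{\left(4,-1 \right)} \left(-9\right) = i \sqrt{17} - 14 \cdot 7 \left(-9\right) = i \sqrt{17} - -882 = i \sqrt{17} + 882 = 882 + i \sqrt{17}$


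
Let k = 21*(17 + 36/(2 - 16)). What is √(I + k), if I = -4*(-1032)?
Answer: √4431 ≈ 66.566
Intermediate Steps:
k = 303 (k = 21*(17 + 36/(-14)) = 21*(17 + 36*(-1/14)) = 21*(17 - 18/7) = 21*(101/7) = 303)
I = 4128
√(I + k) = √(4128 + 303) = √4431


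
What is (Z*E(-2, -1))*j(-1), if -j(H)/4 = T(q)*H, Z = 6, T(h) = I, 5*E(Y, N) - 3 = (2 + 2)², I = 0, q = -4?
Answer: 0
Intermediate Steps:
E(Y, N) = 19/5 (E(Y, N) = ⅗ + (2 + 2)²/5 = ⅗ + (⅕)*4² = ⅗ + (⅕)*16 = ⅗ + 16/5 = 19/5)
T(h) = 0
j(H) = 0 (j(H) = -0*H = -4*0 = 0)
(Z*E(-2, -1))*j(-1) = (6*(19/5))*0 = (114/5)*0 = 0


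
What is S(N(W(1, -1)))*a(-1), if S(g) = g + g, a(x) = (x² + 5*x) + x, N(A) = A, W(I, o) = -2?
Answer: 20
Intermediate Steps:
a(x) = x² + 6*x
S(g) = 2*g
S(N(W(1, -1)))*a(-1) = (2*(-2))*(-(6 - 1)) = -(-4)*5 = -4*(-5) = 20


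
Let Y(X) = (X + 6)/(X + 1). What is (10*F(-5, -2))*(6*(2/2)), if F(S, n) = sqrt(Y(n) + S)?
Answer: 180*I ≈ 180.0*I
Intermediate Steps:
Y(X) = (6 + X)/(1 + X)
F(S, n) = sqrt(S + (6 + n)/(1 + n)) (F(S, n) = sqrt((6 + n)/(1 + n) + S) = sqrt(S + (6 + n)/(1 + n)))
(10*F(-5, -2))*(6*(2/2)) = (10*sqrt((6 - 2 - 5*(1 - 2))/(1 - 2)))*(6*(2/2)) = (10*sqrt((6 - 2 - 5*(-1))/(-1)))*(6*(2*(1/2))) = (10*sqrt(-(6 - 2 + 5)))*(6*1) = (10*sqrt(-1*9))*6 = (10*sqrt(-9))*6 = (10*(3*I))*6 = (30*I)*6 = 180*I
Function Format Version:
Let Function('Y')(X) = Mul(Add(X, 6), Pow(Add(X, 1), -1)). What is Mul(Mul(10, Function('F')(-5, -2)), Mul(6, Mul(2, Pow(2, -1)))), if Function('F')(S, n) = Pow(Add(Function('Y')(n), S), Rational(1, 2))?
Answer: Mul(180, I) ≈ Mul(180.00, I)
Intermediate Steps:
Function('Y')(X) = Mul(Pow(Add(1, X), -1), Add(6, X)) (Function('Y')(X) = Mul(Add(6, X), Pow(Add(1, X), -1)) = Mul(Pow(Add(1, X), -1), Add(6, X)))
Function('F')(S, n) = Pow(Add(S, Mul(Pow(Add(1, n), -1), Add(6, n))), Rational(1, 2)) (Function('F')(S, n) = Pow(Add(Mul(Pow(Add(1, n), -1), Add(6, n)), S), Rational(1, 2)) = Pow(Add(S, Mul(Pow(Add(1, n), -1), Add(6, n))), Rational(1, 2)))
Mul(Mul(10, Function('F')(-5, -2)), Mul(6, Mul(2, Pow(2, -1)))) = Mul(Mul(10, Pow(Mul(Pow(Add(1, -2), -1), Add(6, -2, Mul(-5, Add(1, -2)))), Rational(1, 2))), Mul(6, Mul(2, Pow(2, -1)))) = Mul(Mul(10, Pow(Mul(Pow(-1, -1), Add(6, -2, Mul(-5, -1))), Rational(1, 2))), Mul(6, Mul(2, Rational(1, 2)))) = Mul(Mul(10, Pow(Mul(-1, Add(6, -2, 5)), Rational(1, 2))), Mul(6, 1)) = Mul(Mul(10, Pow(Mul(-1, 9), Rational(1, 2))), 6) = Mul(Mul(10, Pow(-9, Rational(1, 2))), 6) = Mul(Mul(10, Mul(3, I)), 6) = Mul(Mul(30, I), 6) = Mul(180, I)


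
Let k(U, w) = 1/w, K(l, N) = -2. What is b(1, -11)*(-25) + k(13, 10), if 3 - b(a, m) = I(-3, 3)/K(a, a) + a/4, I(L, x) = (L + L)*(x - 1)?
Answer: 1627/20 ≈ 81.350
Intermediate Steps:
I(L, x) = 2*L*(-1 + x) (I(L, x) = (2*L)*(-1 + x) = 2*L*(-1 + x))
k(U, w) = 1/w
b(a, m) = -3 - a/4 (b(a, m) = 3 - ((2*(-3)*(-1 + 3))/(-2) + a/4) = 3 - ((2*(-3)*2)*(-½) + a*(¼)) = 3 - (-12*(-½) + a/4) = 3 - (6 + a/4) = 3 + (-6 - a/4) = -3 - a/4)
b(1, -11)*(-25) + k(13, 10) = (-3 - ¼*1)*(-25) + 1/10 = (-3 - ¼)*(-25) + ⅒ = -13/4*(-25) + ⅒ = 325/4 + ⅒ = 1627/20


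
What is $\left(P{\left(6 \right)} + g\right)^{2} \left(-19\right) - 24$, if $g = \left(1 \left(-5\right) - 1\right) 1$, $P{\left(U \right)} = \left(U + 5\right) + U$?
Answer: $-2323$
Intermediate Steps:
$P{\left(U \right)} = 5 + 2 U$ ($P{\left(U \right)} = \left(5 + U\right) + U = 5 + 2 U$)
$g = -6$ ($g = \left(-5 - 1\right) 1 = \left(-6\right) 1 = -6$)
$\left(P{\left(6 \right)} + g\right)^{2} \left(-19\right) - 24 = \left(\left(5 + 2 \cdot 6\right) - 6\right)^{2} \left(-19\right) - 24 = \left(\left(5 + 12\right) - 6\right)^{2} \left(-19\right) - 24 = \left(17 - 6\right)^{2} \left(-19\right) - 24 = 11^{2} \left(-19\right) - 24 = 121 \left(-19\right) - 24 = -2299 - 24 = -2323$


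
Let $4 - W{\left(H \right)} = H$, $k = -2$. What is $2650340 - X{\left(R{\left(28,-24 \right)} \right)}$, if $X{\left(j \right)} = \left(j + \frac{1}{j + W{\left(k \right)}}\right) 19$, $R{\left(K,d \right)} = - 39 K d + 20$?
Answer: $\frac{56455777853}{26234} \approx 2.152 \cdot 10^{6}$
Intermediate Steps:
$R{\left(K,d \right)} = 20 - 39 K d$ ($R{\left(K,d \right)} = - 39 K d + 20 = 20 - 39 K d$)
$W{\left(H \right)} = 4 - H$
$X{\left(j \right)} = 19 j + \frac{19}{6 + j}$ ($X{\left(j \right)} = \left(j + \frac{1}{j + \left(4 - -2\right)}\right) 19 = \left(j + \frac{1}{j + \left(4 + 2\right)}\right) 19 = \left(j + \frac{1}{j + 6}\right) 19 = \left(j + \frac{1}{6 + j}\right) 19 = 19 j + \frac{19}{6 + j}$)
$2650340 - X{\left(R{\left(28,-24 \right)} \right)} = 2650340 - \frac{19 \left(1 + \left(20 - 1092 \left(-24\right)\right)^{2} + 6 \left(20 - 1092 \left(-24\right)\right)\right)}{6 - \left(-20 + 1092 \left(-24\right)\right)} = 2650340 - \frac{19 \left(1 + \left(20 + 26208\right)^{2} + 6 \left(20 + 26208\right)\right)}{6 + \left(20 + 26208\right)} = 2650340 - \frac{19 \left(1 + 26228^{2} + 6 \cdot 26228\right)}{6 + 26228} = 2650340 - \frac{19 \left(1 + 687907984 + 157368\right)}{26234} = 2650340 - 19 \cdot \frac{1}{26234} \cdot 688065353 = 2650340 - \frac{13073241707}{26234} = \frac{56455777853}{26234}$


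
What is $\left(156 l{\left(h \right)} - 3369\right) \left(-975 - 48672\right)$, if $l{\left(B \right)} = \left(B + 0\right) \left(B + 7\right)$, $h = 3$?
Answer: $-65087217$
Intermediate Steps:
$l{\left(B \right)} = B \left(7 + B\right)$
$\left(156 l{\left(h \right)} - 3369\right) \left(-975 - 48672\right) = \left(156 \cdot 3 \left(7 + 3\right) - 3369\right) \left(-975 - 48672\right) = \left(156 \cdot 3 \cdot 10 - 3369\right) \left(-49647\right) = \left(156 \cdot 30 - 3369\right) \left(-49647\right) = \left(4680 - 3369\right) \left(-49647\right) = 1311 \left(-49647\right) = -65087217$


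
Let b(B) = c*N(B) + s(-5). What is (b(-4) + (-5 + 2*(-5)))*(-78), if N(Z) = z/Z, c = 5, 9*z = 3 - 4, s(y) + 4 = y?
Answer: 11167/6 ≈ 1861.2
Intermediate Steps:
s(y) = -4 + y
z = -1/9 (z = (3 - 4)/9 = (1/9)*(-1) = -1/9 ≈ -0.11111)
N(Z) = -1/(9*Z)
b(B) = -9 - 5/(9*B) (b(B) = 5*(-1/(9*B)) + (-4 - 5) = -5/(9*B) - 9 = -9 - 5/(9*B))
(b(-4) + (-5 + 2*(-5)))*(-78) = ((-9 - 5/9/(-4)) + (-5 + 2*(-5)))*(-78) = ((-9 - 5/9*(-1/4)) + (-5 - 10))*(-78) = ((-9 + 5/36) - 15)*(-78) = (-319/36 - 15)*(-78) = -859/36*(-78) = 11167/6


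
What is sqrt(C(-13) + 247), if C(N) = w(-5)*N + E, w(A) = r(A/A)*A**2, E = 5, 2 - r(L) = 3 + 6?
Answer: 19*sqrt(7) ≈ 50.269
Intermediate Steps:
r(L) = -7 (r(L) = 2 - (3 + 6) = 2 - 1*9 = 2 - 9 = -7)
w(A) = -7*A**2
C(N) = 5 - 175*N (C(N) = (-7*(-5)**2)*N + 5 = (-7*25)*N + 5 = -175*N + 5 = 5 - 175*N)
sqrt(C(-13) + 247) = sqrt((5 - 175*(-13)) + 247) = sqrt((5 + 2275) + 247) = sqrt(2280 + 247) = sqrt(2527) = 19*sqrt(7)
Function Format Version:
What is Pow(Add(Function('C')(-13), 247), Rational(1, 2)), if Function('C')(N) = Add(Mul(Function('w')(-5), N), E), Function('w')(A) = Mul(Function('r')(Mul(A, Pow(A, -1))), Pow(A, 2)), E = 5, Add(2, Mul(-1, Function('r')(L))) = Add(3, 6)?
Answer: Mul(19, Pow(7, Rational(1, 2))) ≈ 50.269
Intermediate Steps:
Function('r')(L) = -7 (Function('r')(L) = Add(2, Mul(-1, Add(3, 6))) = Add(2, Mul(-1, 9)) = Add(2, -9) = -7)
Function('w')(A) = Mul(-7, Pow(A, 2))
Function('C')(N) = Add(5, Mul(-175, N)) (Function('C')(N) = Add(Mul(Mul(-7, Pow(-5, 2)), N), 5) = Add(Mul(Mul(-7, 25), N), 5) = Add(Mul(-175, N), 5) = Add(5, Mul(-175, N)))
Pow(Add(Function('C')(-13), 247), Rational(1, 2)) = Pow(Add(Add(5, Mul(-175, -13)), 247), Rational(1, 2)) = Pow(Add(Add(5, 2275), 247), Rational(1, 2)) = Pow(Add(2280, 247), Rational(1, 2)) = Pow(2527, Rational(1, 2)) = Mul(19, Pow(7, Rational(1, 2)))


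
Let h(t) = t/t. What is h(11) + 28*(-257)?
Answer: -7195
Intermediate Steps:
h(t) = 1
h(11) + 28*(-257) = 1 + 28*(-257) = 1 - 7196 = -7195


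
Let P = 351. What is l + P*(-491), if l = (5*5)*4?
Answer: -172241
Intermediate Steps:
l = 100 (l = 25*4 = 100)
l + P*(-491) = 100 + 351*(-491) = 100 - 172341 = -172241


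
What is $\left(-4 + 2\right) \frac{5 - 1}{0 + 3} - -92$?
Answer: $\frac{268}{3} \approx 89.333$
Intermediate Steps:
$\left(-4 + 2\right) \frac{5 - 1}{0 + 3} - -92 = - 2 \cdot \frac{4}{3} + 92 = - 2 \cdot 4 \cdot \frac{1}{3} + 92 = \left(-2\right) \frac{4}{3} + 92 = - \frac{8}{3} + 92 = \frac{268}{3}$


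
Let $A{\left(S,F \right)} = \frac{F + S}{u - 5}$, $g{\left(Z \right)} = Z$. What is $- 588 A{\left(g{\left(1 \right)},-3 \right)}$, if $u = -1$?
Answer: $-196$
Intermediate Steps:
$A{\left(S,F \right)} = - \frac{F}{6} - \frac{S}{6}$ ($A{\left(S,F \right)} = \frac{F + S}{-1 - 5} = \frac{F + S}{-6} = \left(F + S\right) \left(- \frac{1}{6}\right) = - \frac{F}{6} - \frac{S}{6}$)
$- 588 A{\left(g{\left(1 \right)},-3 \right)} = - 588 \left(\left(- \frac{1}{6}\right) \left(-3\right) - \frac{1}{6}\right) = - 588 \left(\frac{1}{2} - \frac{1}{6}\right) = \left(-588\right) \frac{1}{3} = -196$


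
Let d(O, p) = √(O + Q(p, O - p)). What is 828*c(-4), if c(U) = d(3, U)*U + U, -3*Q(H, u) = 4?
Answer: -3312 - 1104*√15 ≈ -7587.8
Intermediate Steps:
Q(H, u) = -4/3 (Q(H, u) = -⅓*4 = -4/3)
d(O, p) = √(-4/3 + O) (d(O, p) = √(O - 4/3) = √(-4/3 + O))
c(U) = U + U*√15/3 (c(U) = (√(-12 + 9*3)/3)*U + U = (√(-12 + 27)/3)*U + U = (√15/3)*U + U = U*√15/3 + U = U + U*√15/3)
828*c(-4) = 828*((⅓)*(-4)*(3 + √15)) = 828*(-4 - 4*√15/3) = -3312 - 1104*√15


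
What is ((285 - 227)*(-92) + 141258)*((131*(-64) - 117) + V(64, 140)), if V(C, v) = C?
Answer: -1146773914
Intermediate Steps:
((285 - 227)*(-92) + 141258)*((131*(-64) - 117) + V(64, 140)) = ((285 - 227)*(-92) + 141258)*((131*(-64) - 117) + 64) = (58*(-92) + 141258)*((-8384 - 117) + 64) = (-5336 + 141258)*(-8501 + 64) = 135922*(-8437) = -1146773914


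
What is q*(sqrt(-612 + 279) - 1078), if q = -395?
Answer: 425810 - 1185*I*sqrt(37) ≈ 4.2581e+5 - 7208.1*I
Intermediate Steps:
q*(sqrt(-612 + 279) - 1078) = -395*(sqrt(-612 + 279) - 1078) = -395*(sqrt(-333) - 1078) = -395*(3*I*sqrt(37) - 1078) = -395*(-1078 + 3*I*sqrt(37)) = 425810 - 1185*I*sqrt(37)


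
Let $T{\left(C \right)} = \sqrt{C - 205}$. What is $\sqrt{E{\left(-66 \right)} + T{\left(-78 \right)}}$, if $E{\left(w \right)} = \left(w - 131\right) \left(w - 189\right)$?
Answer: $\sqrt{50235 + i \sqrt{283}} \approx 224.13 + 0.0375 i$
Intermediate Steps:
$T{\left(C \right)} = \sqrt{-205 + C}$
$E{\left(w \right)} = \left(-189 + w\right) \left(-131 + w\right)$ ($E{\left(w \right)} = \left(-131 + w\right) \left(-189 + w\right) = \left(-189 + w\right) \left(-131 + w\right)$)
$\sqrt{E{\left(-66 \right)} + T{\left(-78 \right)}} = \sqrt{\left(24759 + \left(-66\right)^{2} - -21120\right) + \sqrt{-205 - 78}} = \sqrt{\left(24759 + 4356 + 21120\right) + \sqrt{-283}} = \sqrt{50235 + i \sqrt{283}}$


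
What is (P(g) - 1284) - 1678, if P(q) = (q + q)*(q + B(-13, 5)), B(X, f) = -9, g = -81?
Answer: 11618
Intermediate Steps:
P(q) = 2*q*(-9 + q) (P(q) = (q + q)*(q - 9) = (2*q)*(-9 + q) = 2*q*(-9 + q))
(P(g) - 1284) - 1678 = (2*(-81)*(-9 - 81) - 1284) - 1678 = (2*(-81)*(-90) - 1284) - 1678 = (14580 - 1284) - 1678 = 13296 - 1678 = 11618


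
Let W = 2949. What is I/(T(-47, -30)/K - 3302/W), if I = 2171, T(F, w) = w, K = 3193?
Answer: -20442476847/10631756 ≈ -1922.8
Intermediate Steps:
I/(T(-47, -30)/K - 3302/W) = 2171/(-30/3193 - 3302/2949) = 2171/(-10631756/9416157) = 2171*(-9416157/10631756) = -20442476847/10631756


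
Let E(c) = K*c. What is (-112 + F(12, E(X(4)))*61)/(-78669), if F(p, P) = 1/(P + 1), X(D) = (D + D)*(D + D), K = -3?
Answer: 7151/5008593 ≈ 0.0014277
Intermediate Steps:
X(D) = 4*D² (X(D) = (2*D)*(2*D) = 4*D²)
E(c) = -3*c
F(p, P) = 1/(1 + P)
(-112 + F(12, E(X(4)))*61)/(-78669) = (-112 + 61/(1 - 12*4²))/(-78669) = (-112 + 61/(1 - 12*16))*(-1/78669) = (-112 + 61/(1 - 3*64))*(-1/78669) = (-112 + 61/(1 - 192))*(-1/78669) = (-112 + 61/(-191))*(-1/78669) = (-112 - 1/191*61)*(-1/78669) = (-112 - 61/191)*(-1/78669) = -21453/191*(-1/78669) = 7151/5008593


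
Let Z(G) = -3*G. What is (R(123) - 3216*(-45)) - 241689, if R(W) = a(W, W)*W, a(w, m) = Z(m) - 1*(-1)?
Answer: -142233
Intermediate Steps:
a(w, m) = 1 - 3*m (a(w, m) = -3*m - 1*(-1) = -3*m + 1 = 1 - 3*m)
R(W) = W*(1 - 3*W) (R(W) = (1 - 3*W)*W = W*(1 - 3*W))
(R(123) - 3216*(-45)) - 241689 = (123*(1 - 3*123) - 3216*(-45)) - 241689 = (123*(1 - 369) + 144720) - 241689 = (123*(-368) + 144720) - 241689 = (-45264 + 144720) - 241689 = 99456 - 241689 = -142233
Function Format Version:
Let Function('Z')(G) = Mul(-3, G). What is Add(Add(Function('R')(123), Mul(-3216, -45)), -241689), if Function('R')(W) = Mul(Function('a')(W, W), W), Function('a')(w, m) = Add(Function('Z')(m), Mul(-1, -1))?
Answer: -142233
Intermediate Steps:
Function('a')(w, m) = Add(1, Mul(-3, m)) (Function('a')(w, m) = Add(Mul(-3, m), Mul(-1, -1)) = Add(Mul(-3, m), 1) = Add(1, Mul(-3, m)))
Function('R')(W) = Mul(W, Add(1, Mul(-3, W))) (Function('R')(W) = Mul(Add(1, Mul(-3, W)), W) = Mul(W, Add(1, Mul(-3, W))))
Add(Add(Function('R')(123), Mul(-3216, -45)), -241689) = Add(Add(Mul(123, Add(1, Mul(-3, 123))), Mul(-3216, -45)), -241689) = Add(Add(Mul(123, Add(1, -369)), 144720), -241689) = Add(Add(Mul(123, -368), 144720), -241689) = Add(Add(-45264, 144720), -241689) = Add(99456, -241689) = -142233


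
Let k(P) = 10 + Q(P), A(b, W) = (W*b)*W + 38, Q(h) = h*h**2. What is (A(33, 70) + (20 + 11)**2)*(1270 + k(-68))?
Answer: -50949517248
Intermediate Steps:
Q(h) = h**3
A(b, W) = 38 + b*W**2 (A(b, W) = b*W**2 + 38 = 38 + b*W**2)
k(P) = 10 + P**3
(A(33, 70) + (20 + 11)**2)*(1270 + k(-68)) = ((38 + 33*70**2) + (20 + 11)**2)*(1270 + (10 + (-68)**3)) = ((38 + 33*4900) + 31**2)*(1270 + (10 - 314432)) = ((38 + 161700) + 961)*(1270 - 314422) = (161738 + 961)*(-313152) = 162699*(-313152) = -50949517248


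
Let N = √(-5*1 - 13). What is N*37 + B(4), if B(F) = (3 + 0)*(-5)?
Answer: -15 + 111*I*√2 ≈ -15.0 + 156.98*I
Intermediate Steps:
B(F) = -15 (B(F) = 3*(-5) = -15)
N = 3*I*√2 (N = √(-5 - 13) = √(-18) = 3*I*√2 ≈ 4.2426*I)
N*37 + B(4) = (3*I*√2)*37 - 15 = 111*I*√2 - 15 = -15 + 111*I*√2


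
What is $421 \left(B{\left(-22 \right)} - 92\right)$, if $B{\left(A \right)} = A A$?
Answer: $165032$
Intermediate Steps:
$B{\left(A \right)} = A^{2}$
$421 \left(B{\left(-22 \right)} - 92\right) = 421 \left(\left(-22\right)^{2} - 92\right) = 421 \left(484 + \left(-228 + 136\right)\right) = 421 \left(484 - 92\right) = 421 \cdot 392 = 165032$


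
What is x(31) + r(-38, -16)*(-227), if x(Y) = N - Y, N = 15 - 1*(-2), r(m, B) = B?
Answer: 3618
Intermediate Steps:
N = 17 (N = 15 + 2 = 17)
x(Y) = 17 - Y
x(31) + r(-38, -16)*(-227) = (17 - 1*31) - 16*(-227) = (17 - 31) + 3632 = -14 + 3632 = 3618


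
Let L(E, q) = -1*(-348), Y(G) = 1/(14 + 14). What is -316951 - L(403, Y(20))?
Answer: -317299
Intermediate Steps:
Y(G) = 1/28
L(E, q) = 348
-316951 - L(403, Y(20)) = -316951 - 1*348 = -316951 - 348 = -317299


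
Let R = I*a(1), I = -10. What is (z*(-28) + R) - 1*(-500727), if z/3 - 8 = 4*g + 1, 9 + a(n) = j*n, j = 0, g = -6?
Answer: 502077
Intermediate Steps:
a(n) = -9 (a(n) = -9 + 0*n = -9 + 0 = -9)
z = -45 (z = 24 + 3*(4*(-6) + 1) = 24 + 3*(-24 + 1) = 24 + 3*(-23) = 24 - 69 = -45)
R = 90 (R = -10*(-9) = 90)
(z*(-28) + R) - 1*(-500727) = (-45*(-28) + 90) - 1*(-500727) = (1260 + 90) + 500727 = 1350 + 500727 = 502077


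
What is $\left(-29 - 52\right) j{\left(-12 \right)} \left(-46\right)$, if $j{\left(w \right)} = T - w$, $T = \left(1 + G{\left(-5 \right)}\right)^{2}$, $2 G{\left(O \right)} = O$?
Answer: $\frac{106191}{2} \approx 53096.0$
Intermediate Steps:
$G{\left(O \right)} = \frac{O}{2}$
$T = \frac{9}{4}$ ($T = \left(1 + \frac{1}{2} \left(-5\right)\right)^{2} = \left(1 - \frac{5}{2}\right)^{2} = \left(- \frac{3}{2}\right)^{2} = \frac{9}{4} \approx 2.25$)
$j{\left(w \right)} = \frac{9}{4} - w$
$\left(-29 - 52\right) j{\left(-12 \right)} \left(-46\right) = \left(-29 - 52\right) \left(\frac{9}{4} - -12\right) \left(-46\right) = - 81 \left(\frac{9}{4} + 12\right) \left(-46\right) = \left(-81\right) \frac{57}{4} \left(-46\right) = \left(- \frac{4617}{4}\right) \left(-46\right) = \frac{106191}{2}$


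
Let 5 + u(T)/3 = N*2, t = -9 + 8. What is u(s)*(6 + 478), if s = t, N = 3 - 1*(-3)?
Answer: 10164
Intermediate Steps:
t = -1
N = 6 (N = 3 + 3 = 6)
s = -1
u(T) = 21 (u(T) = -15 + 3*(6*2) = -15 + 3*12 = -15 + 36 = 21)
u(s)*(6 + 478) = 21*(6 + 478) = 21*484 = 10164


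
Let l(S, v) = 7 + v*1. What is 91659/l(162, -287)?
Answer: -91659/280 ≈ -327.35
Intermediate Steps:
l(S, v) = 7 + v
91659/l(162, -287) = 91659/(7 - 287) = 91659/(-280) = 91659*(-1/280) = -91659/280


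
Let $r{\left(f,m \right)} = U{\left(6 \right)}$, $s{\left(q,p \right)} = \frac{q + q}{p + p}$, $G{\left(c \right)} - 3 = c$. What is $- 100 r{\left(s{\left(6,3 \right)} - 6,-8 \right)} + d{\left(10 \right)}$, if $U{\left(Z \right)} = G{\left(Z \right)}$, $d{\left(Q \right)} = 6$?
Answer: $-894$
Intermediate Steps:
$G{\left(c \right)} = 3 + c$
$s{\left(q,p \right)} = \frac{q}{p}$ ($s{\left(q,p \right)} = \frac{2 q}{2 p} = 2 q \frac{1}{2 p} = \frac{q}{p}$)
$U{\left(Z \right)} = 3 + Z$
$r{\left(f,m \right)} = 9$ ($r{\left(f,m \right)} = 3 + 6 = 9$)
$- 100 r{\left(s{\left(6,3 \right)} - 6,-8 \right)} + d{\left(10 \right)} = \left(-100\right) 9 + 6 = -900 + 6 = -894$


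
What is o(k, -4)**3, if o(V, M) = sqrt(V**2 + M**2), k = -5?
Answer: 41*sqrt(41) ≈ 262.53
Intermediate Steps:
o(V, M) = sqrt(M**2 + V**2)
o(k, -4)**3 = (sqrt((-4)**2 + (-5)**2))**3 = (sqrt(16 + 25))**3 = (sqrt(41))**3 = 41*sqrt(41)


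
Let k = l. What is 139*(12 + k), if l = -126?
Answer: -15846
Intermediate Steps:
k = -126
139*(12 + k) = 139*(12 - 126) = 139*(-114) = -15846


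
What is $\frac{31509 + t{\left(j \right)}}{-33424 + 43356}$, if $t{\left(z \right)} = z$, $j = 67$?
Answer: $\frac{7894}{2483} \approx 3.1792$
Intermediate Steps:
$\frac{31509 + t{\left(j \right)}}{-33424 + 43356} = \frac{31509 + 67}{-33424 + 43356} = \frac{31576}{9932} = 31576 \cdot \frac{1}{9932} = \frac{7894}{2483}$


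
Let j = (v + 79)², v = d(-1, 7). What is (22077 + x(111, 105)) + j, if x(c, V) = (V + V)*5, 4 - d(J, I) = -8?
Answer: 31408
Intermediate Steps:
d(J, I) = 12 (d(J, I) = 4 - 1*(-8) = 4 + 8 = 12)
x(c, V) = 10*V (x(c, V) = (2*V)*5 = 10*V)
v = 12
j = 8281 (j = (12 + 79)² = 91² = 8281)
(22077 + x(111, 105)) + j = (22077 + 10*105) + 8281 = (22077 + 1050) + 8281 = 23127 + 8281 = 31408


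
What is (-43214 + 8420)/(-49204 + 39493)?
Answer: 3866/1079 ≈ 3.5829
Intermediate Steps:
(-43214 + 8420)/(-49204 + 39493) = -34794/(-9711) = -34794*(-1/9711) = 3866/1079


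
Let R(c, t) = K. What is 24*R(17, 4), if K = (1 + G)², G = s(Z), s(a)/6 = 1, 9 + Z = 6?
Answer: 1176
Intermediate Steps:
Z = -3 (Z = -9 + 6 = -3)
s(a) = 6 (s(a) = 6*1 = 6)
G = 6
K = 49 (K = (1 + 6)² = 7² = 49)
R(c, t) = 49
24*R(17, 4) = 24*49 = 1176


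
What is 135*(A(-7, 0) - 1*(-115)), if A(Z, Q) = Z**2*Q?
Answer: 15525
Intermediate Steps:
A(Z, Q) = Q*Z**2
135*(A(-7, 0) - 1*(-115)) = 135*(0*(-7)**2 - 1*(-115)) = 135*(0*49 + 115) = 135*(0 + 115) = 135*115 = 15525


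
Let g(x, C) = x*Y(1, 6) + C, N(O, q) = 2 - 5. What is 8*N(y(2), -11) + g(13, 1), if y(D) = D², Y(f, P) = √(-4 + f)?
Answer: -23 + 13*I*√3 ≈ -23.0 + 22.517*I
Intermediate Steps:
N(O, q) = -3
g(x, C) = C + I*x*√3 (g(x, C) = x*√(-4 + 1) + C = x*√(-3) + C = x*(I*√3) + C = I*x*√3 + C = C + I*x*√3)
8*N(y(2), -11) + g(13, 1) = 8*(-3) + (1 + I*13*√3) = -24 + (1 + 13*I*√3) = -23 + 13*I*√3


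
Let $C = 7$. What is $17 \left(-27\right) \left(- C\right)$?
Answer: $3213$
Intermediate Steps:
$17 \left(-27\right) \left(- C\right) = 17 \left(-27\right) \left(\left(-1\right) 7\right) = \left(-459\right) \left(-7\right) = 3213$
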